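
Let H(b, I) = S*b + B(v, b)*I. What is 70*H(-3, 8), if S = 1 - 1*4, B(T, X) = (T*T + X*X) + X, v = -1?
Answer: 4550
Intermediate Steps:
B(T, X) = X + T² + X² (B(T, X) = (T² + X²) + X = X + T² + X²)
S = -3 (S = 1 - 4 = -3)
H(b, I) = -3*b + I*(1 + b + b²) (H(b, I) = -3*b + (b + (-1)² + b²)*I = -3*b + (b + 1 + b²)*I = -3*b + (1 + b + b²)*I = -3*b + I*(1 + b + b²))
70*H(-3, 8) = 70*(-3*(-3) + 8*(1 - 3 + (-3)²)) = 70*(9 + 8*(1 - 3 + 9)) = 70*(9 + 8*7) = 70*(9 + 56) = 70*65 = 4550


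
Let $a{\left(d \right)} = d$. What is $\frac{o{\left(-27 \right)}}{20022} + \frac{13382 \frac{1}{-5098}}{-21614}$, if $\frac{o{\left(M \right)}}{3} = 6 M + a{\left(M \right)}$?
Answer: $- \frac{2592031630}{91924482491} \approx -0.028197$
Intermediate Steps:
$o{\left(M \right)} = 21 M$ ($o{\left(M \right)} = 3 \left(6 M + M\right) = 3 \cdot 7 M = 21 M$)
$\frac{o{\left(-27 \right)}}{20022} + \frac{13382 \frac{1}{-5098}}{-21614} = \frac{21 \left(-27\right)}{20022} + \frac{13382 \frac{1}{-5098}}{-21614} = \left(-567\right) \frac{1}{20022} + 13382 \left(- \frac{1}{5098}\right) \left(- \frac{1}{21614}\right) = - \frac{189}{6674} - - \frac{6691}{55094086} = - \frac{189}{6674} + \frac{6691}{55094086} = - \frac{2592031630}{91924482491}$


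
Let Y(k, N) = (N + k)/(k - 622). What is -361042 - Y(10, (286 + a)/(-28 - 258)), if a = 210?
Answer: -5266158415/14586 ≈ -3.6104e+5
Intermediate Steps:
Y(k, N) = (N + k)/(-622 + k)
-361042 - Y(10, (286 + a)/(-28 - 258)) = -361042 - ((286 + 210)/(-28 - 258) + 10)/(-622 + 10) = -361042 - (496/(-286) + 10)/(-612) = -361042 - (-1)*(496*(-1/286) + 10)/612 = -361042 - (-1)*(-248/143 + 10)/612 = -361042 - (-1)*1182/(612*143) = -361042 - 1*(-197/14586) = -361042 + 197/14586 = -5266158415/14586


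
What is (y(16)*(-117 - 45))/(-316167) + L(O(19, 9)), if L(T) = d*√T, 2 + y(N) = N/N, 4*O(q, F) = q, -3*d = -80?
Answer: -54/105389 + 40*√19/3 ≈ 58.118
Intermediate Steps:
d = 80/3 (d = -⅓*(-80) = 80/3 ≈ 26.667)
O(q, F) = q/4
y(N) = -1 (y(N) = -2 + N/N = -2 + 1 = -1)
L(T) = 80*√T/3
(y(16)*(-117 - 45))/(-316167) + L(O(19, 9)) = -(-117 - 45)/(-316167) + 80*√((¼)*19)/3 = -1*(-162)*(-1/316167) + 80*√(19/4)/3 = 162*(-1/316167) + 80*(√19/2)/3 = -54/105389 + 40*√19/3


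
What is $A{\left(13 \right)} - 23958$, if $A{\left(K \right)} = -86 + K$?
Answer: $-24031$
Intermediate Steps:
$A{\left(13 \right)} - 23958 = \left(-86 + 13\right) - 23958 = -73 - 23958 = -24031$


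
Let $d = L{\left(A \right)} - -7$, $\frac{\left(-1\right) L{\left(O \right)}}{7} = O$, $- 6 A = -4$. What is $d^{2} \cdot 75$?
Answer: $\frac{1225}{3} \approx 408.33$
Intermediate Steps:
$A = \frac{2}{3}$ ($A = \left(- \frac{1}{6}\right) \left(-4\right) = \frac{2}{3} \approx 0.66667$)
$L{\left(O \right)} = - 7 O$
$d = \frac{7}{3}$ ($d = \left(-7\right) \frac{2}{3} - -7 = - \frac{14}{3} + 7 = \frac{7}{3} \approx 2.3333$)
$d^{2} \cdot 75 = \left(\frac{7}{3}\right)^{2} \cdot 75 = \frac{49}{9} \cdot 75 = \frac{1225}{3}$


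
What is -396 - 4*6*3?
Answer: -468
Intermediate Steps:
-396 - 4*6*3 = -396 - 24*3 = -396 - 1*72 = -396 - 72 = -468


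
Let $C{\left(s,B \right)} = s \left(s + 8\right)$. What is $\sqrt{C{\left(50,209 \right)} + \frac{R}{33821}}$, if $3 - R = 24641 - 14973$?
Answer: $\frac{\sqrt{3316867238935}}{33821} \approx 53.849$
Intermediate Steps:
$C{\left(s,B \right)} = s \left(8 + s\right)$
$R = -9665$ ($R = 3 - \left(24641 - 14973\right) = 3 - 9668 = -9665$)
$\sqrt{C{\left(50,209 \right)} + \frac{R}{33821}} = \sqrt{50 \left(8 + 50\right) - \frac{9665}{33821}} = \sqrt{50 \cdot 58 - \frac{9665}{33821}} = \sqrt{2900 - \frac{9665}{33821}} = \sqrt{\frac{98071235}{33821}} = \frac{\sqrt{3316867238935}}{33821}$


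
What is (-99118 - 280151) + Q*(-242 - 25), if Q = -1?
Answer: -379002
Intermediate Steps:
(-99118 - 280151) + Q*(-242 - 25) = (-99118 - 280151) - (-242 - 25) = -379269 - 1*(-267) = -379269 + 267 = -379002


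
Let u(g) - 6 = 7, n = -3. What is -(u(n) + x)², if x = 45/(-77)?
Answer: -913936/5929 ≈ -154.15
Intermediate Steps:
u(g) = 13 (u(g) = 6 + 7 = 13)
x = -45/77 (x = 45*(-1/77) = -45/77 ≈ -0.58442)
-(u(n) + x)² = -(13 - 45/77)² = -(956/77)² = -1*913936/5929 = -913936/5929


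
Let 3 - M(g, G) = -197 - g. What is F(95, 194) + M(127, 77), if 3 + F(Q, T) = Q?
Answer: 419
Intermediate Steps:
F(Q, T) = -3 + Q
M(g, G) = 200 + g (M(g, G) = 3 - (-197 - g) = 3 + (197 + g) = 200 + g)
F(95, 194) + M(127, 77) = (-3 + 95) + (200 + 127) = 92 + 327 = 419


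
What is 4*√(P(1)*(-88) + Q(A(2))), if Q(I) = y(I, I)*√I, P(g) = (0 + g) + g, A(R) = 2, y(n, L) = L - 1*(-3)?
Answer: 4*√(-176 + 5*√2) ≈ 51.989*I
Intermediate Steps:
y(n, L) = 3 + L (y(n, L) = L + 3 = 3 + L)
P(g) = 2*g (P(g) = g + g = 2*g)
Q(I) = √I*(3 + I) (Q(I) = (3 + I)*√I = √I*(3 + I))
4*√(P(1)*(-88) + Q(A(2))) = 4*√((2*1)*(-88) + √2*(3 + 2)) = 4*√(2*(-88) + √2*5) = 4*√(-176 + 5*√2)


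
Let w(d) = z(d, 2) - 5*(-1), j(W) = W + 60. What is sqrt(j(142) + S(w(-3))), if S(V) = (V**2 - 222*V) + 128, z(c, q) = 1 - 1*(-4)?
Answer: I*sqrt(1790) ≈ 42.308*I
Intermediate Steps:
z(c, q) = 5 (z(c, q) = 1 + 4 = 5)
j(W) = 60 + W
w(d) = 10 (w(d) = 5 - 5*(-1) = 5 + 5 = 10)
S(V) = 128 + V**2 - 222*V
sqrt(j(142) + S(w(-3))) = sqrt((60 + 142) + (128 + 10**2 - 222*10)) = sqrt(202 + (128 + 100 - 2220)) = sqrt(202 - 1992) = sqrt(-1790) = I*sqrt(1790)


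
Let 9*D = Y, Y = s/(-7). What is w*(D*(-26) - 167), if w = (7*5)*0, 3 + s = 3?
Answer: 0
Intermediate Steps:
s = 0 (s = -3 + 3 = 0)
Y = 0 (Y = 0/(-7) = 0*(-1/7) = 0)
D = 0 (D = (1/9)*0 = 0)
w = 0 (w = 35*0 = 0)
w*(D*(-26) - 167) = 0*(0*(-26) - 167) = 0*(0 - 167) = 0*(-167) = 0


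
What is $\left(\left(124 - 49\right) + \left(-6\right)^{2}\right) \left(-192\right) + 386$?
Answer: $-20926$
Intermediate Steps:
$\left(\left(124 - 49\right) + \left(-6\right)^{2}\right) \left(-192\right) + 386 = \left(75 + 36\right) \left(-192\right) + 386 = 111 \left(-192\right) + 386 = -21312 + 386 = -20926$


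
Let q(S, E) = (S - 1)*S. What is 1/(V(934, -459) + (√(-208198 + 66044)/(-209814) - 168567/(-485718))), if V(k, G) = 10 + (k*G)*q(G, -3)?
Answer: -1536087587759817027646188865662/139042016878273556906090482562045222721715 + 80881917275478*I*√142154/139042016878273556906090482562045222721715 ≈ -1.1048e-11 + 2.1932e-25*I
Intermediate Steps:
q(S, E) = S*(-1 + S) (q(S, E) = (-1 + S)*S = S*(-1 + S))
V(k, G) = 10 + k*G²*(-1 + G) (V(k, G) = 10 + (k*G)*(G*(-1 + G)) = 10 + (G*k)*(G*(-1 + G)) = 10 + k*G²*(-1 + G))
1/(V(934, -459) + (√(-208198 + 66044)/(-209814) - 168567/(-485718))) = 1/((10 + 934*(-459)²*(-1 - 459)) + (√(-208198 + 66044)/(-209814) - 168567/(-485718))) = 1/((10 + 934*210681*(-460)) + (√(-142154)*(-1/209814) - 168567*(-1/485718))) = 1/((10 - 90516984840) + ((I*√142154)*(-1/209814) + 56189/161906)) = 1/(-90516984830 + (-I*√142154/209814 + 56189/161906)) = 1/(-90516984830 + (56189/161906 - I*√142154/209814)) = 1/(-14655242945829791/161906 - I*√142154/209814)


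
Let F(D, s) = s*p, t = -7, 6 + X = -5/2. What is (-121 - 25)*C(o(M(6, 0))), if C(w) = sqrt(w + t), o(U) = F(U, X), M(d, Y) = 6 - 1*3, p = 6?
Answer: -146*I*sqrt(58) ≈ -1111.9*I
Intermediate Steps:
X = -17/2 (X = -6 - 5/2 = -17/2 ≈ -8.5000)
F(D, s) = 6*s (F(D, s) = s*6 = 6*s)
M(d, Y) = 3 (M(d, Y) = 6 - 3 = 3)
o(U) = -51 (o(U) = 6*(-17/2) = -51)
C(w) = sqrt(-7 + w) (C(w) = sqrt(w - 7) = sqrt(-7 + w))
(-121 - 25)*C(o(M(6, 0))) = (-121 - 25)*sqrt(-7 - 51) = -146*I*sqrt(58)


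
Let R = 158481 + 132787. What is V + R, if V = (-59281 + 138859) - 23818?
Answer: 347028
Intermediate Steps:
V = 55760 (V = 79578 - 23818 = 55760)
R = 291268
V + R = 55760 + 291268 = 347028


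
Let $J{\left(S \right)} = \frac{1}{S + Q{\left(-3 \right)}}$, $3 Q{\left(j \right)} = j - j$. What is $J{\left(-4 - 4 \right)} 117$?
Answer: $- \frac{117}{8} \approx -14.625$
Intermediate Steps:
$Q{\left(j \right)} = 0$ ($Q{\left(j \right)} = \frac{j - j}{3} = \frac{1}{3} \cdot 0 = 0$)
$J{\left(S \right)} = \frac{1}{S}$ ($J{\left(S \right)} = \frac{1}{S + 0} = \frac{1}{S}$)
$J{\left(-4 - 4 \right)} 117 = \frac{1}{-4 - 4} \cdot 117 = \frac{1}{-8} \cdot 117 = \left(- \frac{1}{8}\right) 117 = - \frac{117}{8}$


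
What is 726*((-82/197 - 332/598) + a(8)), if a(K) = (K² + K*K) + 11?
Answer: 5902595622/58903 ≈ 1.0021e+5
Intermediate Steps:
a(K) = 11 + 2*K² (a(K) = (K² + K²) + 11 = 2*K² + 11 = 11 + 2*K²)
726*((-82/197 - 332/598) + a(8)) = 726*((-82/197 - 332/598) + (11 + 2*8²)) = 726*((-82*1/197 - 332*1/598) + (11 + 2*64)) = 726*((-82/197 - 166/299) + (11 + 128)) = 726*(-57220/58903 + 139) = 726*(8130297/58903) = 5902595622/58903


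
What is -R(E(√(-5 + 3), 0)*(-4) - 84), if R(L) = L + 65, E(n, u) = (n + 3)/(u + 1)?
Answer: 31 + 4*I*√2 ≈ 31.0 + 5.6569*I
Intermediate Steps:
E(n, u) = (3 + n)/(1 + u)
R(L) = 65 + L
-R(E(√(-5 + 3), 0)*(-4) - 84) = -(65 + (((3 + √(-5 + 3))/(1 + 0))*(-4) - 84)) = -(65 + (((3 + √(-2))/1)*(-4) - 84)) = -(65 + ((1*(3 + I*√2))*(-4) - 84)) = -(65 + ((3 + I*√2)*(-4) - 84)) = -(65 + ((-12 - 4*I*√2) - 84)) = -(65 + (-96 - 4*I*√2)) = -(-31 - 4*I*√2) = 31 + 4*I*√2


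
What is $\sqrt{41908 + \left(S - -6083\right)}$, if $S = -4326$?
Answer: $\sqrt{43665} \approx 208.96$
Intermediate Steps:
$\sqrt{41908 + \left(S - -6083\right)} = \sqrt{41908 - -1757} = \sqrt{41908 + \left(-4326 + 6083\right)} = \sqrt{41908 + 1757} = \sqrt{43665}$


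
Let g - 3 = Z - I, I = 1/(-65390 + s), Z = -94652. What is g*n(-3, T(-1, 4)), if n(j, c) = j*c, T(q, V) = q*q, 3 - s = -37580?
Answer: 2631904742/9269 ≈ 2.8395e+5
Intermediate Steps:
s = 37583 (s = 3 - 1*(-37580) = 3 + 37580 = 37583)
I = -1/27807 (I = 1/(-65390 + 37583) = 1/(-27807) = -1/27807 ≈ -3.5962e-5)
T(q, V) = q**2
n(j, c) = c*j
g = -2631904742/27807 (g = 3 + (-94652 - 1*(-1/27807)) = 3 + (-94652 + 1/27807) = 3 - 2631988163/27807 = -2631904742/27807 ≈ -94649.)
g*n(-3, T(-1, 4)) = -2631904742*(-1)**2*(-3)/27807 = -2631904742*(-3)/27807 = -2631904742/27807*(-3) = 2631904742/9269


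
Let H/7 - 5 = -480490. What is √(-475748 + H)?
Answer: I*√3839143 ≈ 1959.4*I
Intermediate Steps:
H = -3363395 (H = 35 + 7*(-480490) = 35 - 3363430 = -3363395)
√(-475748 + H) = √(-475748 - 3363395) = √(-3839143) = I*√3839143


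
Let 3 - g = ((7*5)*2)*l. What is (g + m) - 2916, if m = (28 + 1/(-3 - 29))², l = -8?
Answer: -1608447/1024 ≈ -1570.8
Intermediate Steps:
m = 801025/1024 (m = (28 + 1/(-32))² = (28 - 1/32)² = (895/32)² = 801025/1024 ≈ 782.25)
g = 563 (g = 3 - (7*5)*2*(-8) = 3 - 35*2*(-8) = 3 - 70*(-8) = 3 - 1*(-560) = 3 + 560 = 563)
(g + m) - 2916 = (563 + 801025/1024) - 2916 = 1377537/1024 - 2916 = -1608447/1024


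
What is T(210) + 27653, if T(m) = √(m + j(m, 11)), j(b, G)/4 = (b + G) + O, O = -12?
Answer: 27653 + √1046 ≈ 27685.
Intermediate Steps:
j(b, G) = -48 + 4*G + 4*b (j(b, G) = 4*((b + G) - 12) = 4*((G + b) - 12) = 4*(-12 + G + b) = -48 + 4*G + 4*b)
T(m) = √(-4 + 5*m) (T(m) = √(m + (-48 + 4*11 + 4*m)) = √(m + (-48 + 44 + 4*m)) = √(m + (-4 + 4*m)) = √(-4 + 5*m))
T(210) + 27653 = √(-4 + 5*210) + 27653 = √(-4 + 1050) + 27653 = √1046 + 27653 = 27653 + √1046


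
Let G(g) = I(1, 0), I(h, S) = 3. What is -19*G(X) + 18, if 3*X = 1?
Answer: -39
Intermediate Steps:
X = ⅓ (X = (⅓)*1 = ⅓ ≈ 0.33333)
G(g) = 3
-19*G(X) + 18 = -19*3 + 18 = -57 + 18 = -39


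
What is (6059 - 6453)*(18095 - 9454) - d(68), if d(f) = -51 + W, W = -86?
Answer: -3404417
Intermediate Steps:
d(f) = -137 (d(f) = -51 - 86 = -137)
(6059 - 6453)*(18095 - 9454) - d(68) = (6059 - 6453)*(18095 - 9454) - 1*(-137) = -394*8641 + 137 = -3404554 + 137 = -3404417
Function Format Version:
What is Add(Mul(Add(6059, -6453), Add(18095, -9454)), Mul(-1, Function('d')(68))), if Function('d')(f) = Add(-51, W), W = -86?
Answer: -3404417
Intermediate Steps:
Function('d')(f) = -137 (Function('d')(f) = Add(-51, -86) = -137)
Add(Mul(Add(6059, -6453), Add(18095, -9454)), Mul(-1, Function('d')(68))) = Add(Mul(Add(6059, -6453), Add(18095, -9454)), Mul(-1, -137)) = Add(Mul(-394, 8641), 137) = Add(-3404554, 137) = -3404417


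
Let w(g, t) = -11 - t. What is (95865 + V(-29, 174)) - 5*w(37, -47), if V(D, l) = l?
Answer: 95859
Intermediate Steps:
(95865 + V(-29, 174)) - 5*w(37, -47) = (95865 + 174) - 5*(-11 - 1*(-47)) = 96039 - 5*(-11 + 47) = 96039 - 5*36 = 96039 - 180 = 95859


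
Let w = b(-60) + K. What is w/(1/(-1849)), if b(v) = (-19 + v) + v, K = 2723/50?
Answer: 7815723/50 ≈ 1.5631e+5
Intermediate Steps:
K = 2723/50 (K = 2723*(1/50) = 2723/50 ≈ 54.460)
b(v) = -19 + 2*v
w = -4227/50 (w = (-19 + 2*(-60)) + 2723/50 = (-19 - 120) + 2723/50 = -139 + 2723/50 = -4227/50 ≈ -84.540)
w/(1/(-1849)) = -4227/(50*(1/(-1849))) = -4227/(50*(-1/1849)) = -4227/50*(-1849) = 7815723/50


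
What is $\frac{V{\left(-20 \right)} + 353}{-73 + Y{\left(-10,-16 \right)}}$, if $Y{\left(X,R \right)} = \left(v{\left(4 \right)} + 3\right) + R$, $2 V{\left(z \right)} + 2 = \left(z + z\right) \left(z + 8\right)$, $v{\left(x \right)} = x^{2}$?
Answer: $- \frac{296}{35} \approx -8.4571$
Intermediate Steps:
$V{\left(z \right)} = -1 + z \left(8 + z\right)$ ($V{\left(z \right)} = -1 + \frac{\left(z + z\right) \left(z + 8\right)}{2} = -1 + \frac{2 z \left(8 + z\right)}{2} = -1 + z \left(8 + z\right)$)
$Y{\left(X,R \right)} = 19 + R$ ($Y{\left(X,R \right)} = \left(4^{2} + 3\right) + R = \left(16 + 3\right) + R = 19 + R$)
$\frac{V{\left(-20 \right)} + 353}{-73 + Y{\left(-10,-16 \right)}} = \frac{\left(-1 + \left(-20\right)^{2} + 8 \left(-20\right)\right) + 353}{-73 + \left(19 - 16\right)} = \frac{\left(-1 + 400 - 160\right) + 353}{-73 + 3} = \frac{239 + 353}{-70} = 592 \left(- \frac{1}{70}\right) = - \frac{296}{35}$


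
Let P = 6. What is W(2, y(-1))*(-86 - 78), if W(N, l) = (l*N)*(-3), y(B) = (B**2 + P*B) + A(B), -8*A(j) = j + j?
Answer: -4674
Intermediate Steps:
A(j) = -j/4 (A(j) = -(j + j)/8 = -j/4)
y(B) = B**2 + 23*B/4 (y(B) = (B**2 + 6*B) - B/4 = B**2 + 23*B/4)
W(N, l) = -3*N*l (W(N, l) = (N*l)*(-3) = -3*N*l)
W(2, y(-1))*(-86 - 78) = (-3*2*(1/4)*(-1)*(23 + 4*(-1)))*(-86 - 78) = -3*2*(1/4)*(-1)*(23 - 4)*(-164) = -3*2*(1/4)*(-1)*19*(-164) = -3*2*(-19/4)*(-164) = (57/2)*(-164) = -4674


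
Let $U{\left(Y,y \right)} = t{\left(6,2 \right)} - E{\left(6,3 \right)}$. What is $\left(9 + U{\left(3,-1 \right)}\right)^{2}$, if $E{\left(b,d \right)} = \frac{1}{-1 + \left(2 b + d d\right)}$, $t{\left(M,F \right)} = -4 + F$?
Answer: $\frac{19321}{400} \approx 48.302$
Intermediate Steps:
$E{\left(b,d \right)} = \frac{1}{-1 + d^{2} + 2 b}$ ($E{\left(b,d \right)} = \frac{1}{-1 + \left(2 b + d^{2}\right)} = \frac{1}{-1 + \left(d^{2} + 2 b\right)} = \frac{1}{-1 + d^{2} + 2 b}$)
$U{\left(Y,y \right)} = - \frac{41}{20}$ ($U{\left(Y,y \right)} = \left(-4 + 2\right) - \frac{1}{-1 + 3^{2} + 2 \cdot 6} = -2 - \frac{1}{-1 + 9 + 12} = -2 - \frac{1}{20} = - \frac{41}{20}$)
$\left(9 + U{\left(3,-1 \right)}\right)^{2} = \left(9 - \frac{41}{20}\right)^{2} = \left(\frac{139}{20}\right)^{2} = \frac{19321}{400}$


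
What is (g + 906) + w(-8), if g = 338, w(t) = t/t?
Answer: 1245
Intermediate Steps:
w(t) = 1
(g + 906) + w(-8) = (338 + 906) + 1 = 1244 + 1 = 1245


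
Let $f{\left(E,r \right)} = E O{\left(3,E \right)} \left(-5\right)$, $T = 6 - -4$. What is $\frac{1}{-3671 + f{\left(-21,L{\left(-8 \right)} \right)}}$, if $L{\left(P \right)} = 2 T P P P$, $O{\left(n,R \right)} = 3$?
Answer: $- \frac{1}{3356} \approx -0.00029797$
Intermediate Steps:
$T = 10$ ($T = 6 + 4 = 10$)
$L{\left(P \right)} = 20 P^{3}$ ($L{\left(P \right)} = 2 \cdot 10 P P P = 2 \cdot 10 P^{2} P = 20 P^{2} P = 20 P^{3}$)
$f{\left(E,r \right)} = - 15 E$ ($f{\left(E,r \right)} = E 3 \left(-5\right) = 3 E \left(-5\right) = - 15 E$)
$\frac{1}{-3671 + f{\left(-21,L{\left(-8 \right)} \right)}} = \frac{1}{-3671 - -315} = \frac{1}{-3671 + 315} = \frac{1}{-3356} = - \frac{1}{3356}$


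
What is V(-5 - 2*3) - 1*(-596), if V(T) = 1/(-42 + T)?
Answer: 31587/53 ≈ 595.98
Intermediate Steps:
V(-5 - 2*3) - 1*(-596) = 1/(-42 + (-5 - 2*3)) - 1*(-596) = 1/(-42 + (-5 - 6)) + 596 = 1/(-42 - 11) + 596 = 1/(-53) + 596 = -1/53 + 596 = 31587/53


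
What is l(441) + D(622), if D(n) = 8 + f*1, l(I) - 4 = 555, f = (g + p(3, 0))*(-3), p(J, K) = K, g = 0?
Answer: 567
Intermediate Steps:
f = 0 (f = (0 + 0)*(-3) = 0*(-3) = 0)
l(I) = 559 (l(I) = 4 + 555 = 559)
D(n) = 8 (D(n) = 8 + 0*1 = 8 + 0 = 8)
l(441) + D(622) = 559 + 8 = 567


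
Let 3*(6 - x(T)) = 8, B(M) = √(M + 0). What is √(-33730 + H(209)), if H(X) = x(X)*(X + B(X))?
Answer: √(-297300 + 30*√209)/3 ≈ 181.62*I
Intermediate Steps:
B(M) = √M
x(T) = 10/3 (x(T) = 6 - ⅓*8 = 6 - 8/3 = 10/3)
H(X) = 10*X/3 + 10*√X/3 (H(X) = 10*(X + √X)/3 = 10*X/3 + 10*√X/3)
√(-33730 + H(209)) = √(-33730 + ((10/3)*209 + 10*√209/3)) = √(-33730 + (2090/3 + 10*√209/3)) = √(-99100/3 + 10*√209/3)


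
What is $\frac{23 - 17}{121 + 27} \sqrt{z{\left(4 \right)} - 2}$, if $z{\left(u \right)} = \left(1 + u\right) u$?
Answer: $\frac{9 \sqrt{2}}{74} \approx 0.172$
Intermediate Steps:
$z{\left(u \right)} = u \left(1 + u\right)$
$\frac{23 - 17}{121 + 27} \sqrt{z{\left(4 \right)} - 2} = \frac{23 - 17}{121 + 27} \sqrt{4 \left(1 + 4\right) - 2} = \frac{6}{148} \sqrt{4 \cdot 5 - 2} = 6 \cdot \frac{1}{148} \sqrt{20 - 2} = \frac{3 \sqrt{18}}{74} = \frac{3 \cdot 3 \sqrt{2}}{74} = \frac{9 \sqrt{2}}{74}$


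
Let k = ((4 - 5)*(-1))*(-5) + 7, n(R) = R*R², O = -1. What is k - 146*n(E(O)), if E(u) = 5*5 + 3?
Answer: -3204990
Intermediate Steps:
E(u) = 28 (E(u) = 25 + 3 = 28)
n(R) = R³
k = 2 (k = -1*(-1)*(-5) + 7 = 1*(-5) + 7 = -5 + 7 = 2)
k - 146*n(E(O)) = 2 - 146*28³ = 2 - 146*21952 = 2 - 3204992 = -3204990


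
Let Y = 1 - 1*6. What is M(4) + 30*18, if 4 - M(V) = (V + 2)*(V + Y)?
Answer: 550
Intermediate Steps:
Y = -5 (Y = 1 - 6 = -5)
M(V) = 4 - (-5 + V)*(2 + V) (M(V) = 4 - (V + 2)*(V - 5) = 4 - (2 + V)*(-5 + V) = 4 - (-5 + V)*(2 + V))
M(4) + 30*18 = (14 - 1*4**2 + 3*4) + 30*18 = (14 - 1*16 + 12) + 540 = (14 - 16 + 12) + 540 = 10 + 540 = 550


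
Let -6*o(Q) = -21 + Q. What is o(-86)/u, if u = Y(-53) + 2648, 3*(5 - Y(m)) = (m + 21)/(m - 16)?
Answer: 7383/1098278 ≈ 0.0067223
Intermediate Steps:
o(Q) = 7/2 - Q/6 (o(Q) = -(-21 + Q)/6 = 7/2 - Q/6)
Y(m) = 5 - (21 + m)/(3*(-16 + m)) (Y(m) = 5 - (m + 21)/(3*(m - 16)) = 5 - (21 + m)/(3*(-16 + m)))
u = 549139/207 (u = (-261 + 14*(-53))/(3*(-16 - 53)) + 2648 = (1/3)*(-261 - 742)/(-69) + 2648 = (1/3)*(-1/69)*(-1003) + 2648 = 1003/207 + 2648 = 549139/207 ≈ 2652.8)
o(-86)/u = (7/2 - 1/6*(-86))/(549139/207) = (7/2 + 43/3)*(207/549139) = (107/6)*(207/549139) = 7383/1098278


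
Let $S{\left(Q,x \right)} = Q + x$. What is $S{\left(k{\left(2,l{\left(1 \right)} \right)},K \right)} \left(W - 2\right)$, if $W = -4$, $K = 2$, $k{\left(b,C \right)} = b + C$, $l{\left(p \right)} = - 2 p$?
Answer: $-12$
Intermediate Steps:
$k{\left(b,C \right)} = C + b$
$S{\left(k{\left(2,l{\left(1 \right)} \right)},K \right)} \left(W - 2\right) = \left(\left(\left(-2\right) 1 + 2\right) + 2\right) \left(-4 - 2\right) = \left(\left(-2 + 2\right) + 2\right) \left(-6\right) = \left(0 + 2\right) \left(-6\right) = 2 \left(-6\right) = -12$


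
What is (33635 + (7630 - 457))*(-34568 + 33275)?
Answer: -52764744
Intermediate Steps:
(33635 + (7630 - 457))*(-34568 + 33275) = (33635 + 7173)*(-1293) = 40808*(-1293) = -52764744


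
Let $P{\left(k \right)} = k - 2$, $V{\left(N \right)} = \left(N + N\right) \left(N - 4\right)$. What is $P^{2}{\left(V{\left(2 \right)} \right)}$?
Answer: $100$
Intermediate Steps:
$V{\left(N \right)} = 2 N \left(-4 + N\right)$
$P{\left(k \right)} = -2 + k$ ($P{\left(k \right)} = k - 2 = -2 + k$)
$P^{2}{\left(V{\left(2 \right)} \right)} = \left(-2 + 2 \cdot 2 \left(-4 + 2\right)\right)^{2} = \left(-2 + 2 \cdot 2 \left(-2\right)\right)^{2} = \left(-2 - 8\right)^{2} = \left(-10\right)^{2} = 100$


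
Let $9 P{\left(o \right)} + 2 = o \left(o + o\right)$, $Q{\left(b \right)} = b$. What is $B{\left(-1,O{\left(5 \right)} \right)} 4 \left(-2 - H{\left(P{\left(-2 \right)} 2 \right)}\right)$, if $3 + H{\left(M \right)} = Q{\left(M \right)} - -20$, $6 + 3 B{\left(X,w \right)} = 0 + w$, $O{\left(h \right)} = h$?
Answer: $\frac{244}{9} \approx 27.111$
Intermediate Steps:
$B{\left(X,w \right)} = -2 + \frac{w}{3}$ ($B{\left(X,w \right)} = -2 + \frac{0 + w}{3} = -2 + \frac{w}{3}$)
$P{\left(o \right)} = - \frac{2}{9} + \frac{2 o^{2}}{9}$ ($P{\left(o \right)} = - \frac{2}{9} + \frac{o \left(o + o\right)}{9} = - \frac{2}{9} + \frac{o 2 o}{9} = - \frac{2}{9} + \frac{2 o^{2}}{9}$)
$H{\left(M \right)} = 17 + M$ ($H{\left(M \right)} = -3 + \left(M - -20\right) = -3 + \left(M + 20\right) = -3 + \left(20 + M\right) = 17 + M$)
$B{\left(-1,O{\left(5 \right)} \right)} 4 \left(-2 - H{\left(P{\left(-2 \right)} 2 \right)}\right) = \left(-2 + \frac{1}{3} \cdot 5\right) 4 \left(-2 - \left(17 + \left(- \frac{2}{9} + \frac{2 \left(-2\right)^{2}}{9}\right) 2\right)\right) = \left(-2 + \frac{5}{3}\right) 4 \left(-2 - \left(17 + \left(- \frac{2}{9} + \frac{2}{9} \cdot 4\right) 2\right)\right) = \left(- \frac{1}{3}\right) 4 \left(-2 - \left(17 + \left(- \frac{2}{9} + \frac{8}{9}\right) 2\right)\right) = - \frac{4 \left(-2 - \left(17 + \frac{2}{3} \cdot 2\right)\right)}{3} = - \frac{4 \left(-2 - \left(17 + \frac{4}{3}\right)\right)}{3} = - \frac{4 \left(-2 - \frac{55}{3}\right)}{3} = \left(- \frac{4}{3}\right) \left(- \frac{61}{3}\right) = \frac{244}{9}$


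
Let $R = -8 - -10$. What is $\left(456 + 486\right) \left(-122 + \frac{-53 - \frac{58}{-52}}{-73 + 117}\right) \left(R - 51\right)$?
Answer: $\frac{3252223443}{572} \approx 5.6857 \cdot 10^{6}$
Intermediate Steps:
$R = 2$ ($R = -8 + 10 = 2$)
$\left(456 + 486\right) \left(-122 + \frac{-53 - \frac{58}{-52}}{-73 + 117}\right) \left(R - 51\right) = \left(456 + 486\right) \left(-122 + \frac{-53 - \frac{58}{-52}}{-73 + 117}\right) \left(2 - 51\right) = 942 \left(-122 + \frac{-53 - - \frac{29}{26}}{44}\right) \left(-49\right) = 942 \left(-122 + \left(-53 + \frac{29}{26}\right) \frac{1}{44}\right) \left(-49\right) = 942 \left(-122 - \frac{1349}{1144}\right) \left(-49\right) = 942 \left(\left(- \frac{140917}{1144}\right) \left(-49\right)\right) = 942 \cdot \frac{6904933}{1144} = \frac{3252223443}{572}$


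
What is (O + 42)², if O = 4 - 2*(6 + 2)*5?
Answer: 1156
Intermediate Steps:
O = -76 (O = 4 - 2*8*5 = 4 - 16*5 = 4 - 80 = -76)
(O + 42)² = (-76 + 42)² = (-34)² = 1156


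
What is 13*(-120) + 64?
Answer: -1496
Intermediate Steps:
13*(-120) + 64 = -1560 + 64 = -1496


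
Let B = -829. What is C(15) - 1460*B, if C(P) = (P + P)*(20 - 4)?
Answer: 1210820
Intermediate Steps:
C(P) = 32*P (C(P) = (2*P)*16 = 32*P)
C(15) - 1460*B = 32*15 - 1460*(-829) = 480 + 1210340 = 1210820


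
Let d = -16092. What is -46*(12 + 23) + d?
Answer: -17702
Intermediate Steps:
-46*(12 + 23) + d = -46*(12 + 23) - 16092 = -46*35 - 16092 = -1610 - 16092 = -17702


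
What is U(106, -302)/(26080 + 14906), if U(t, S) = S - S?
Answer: 0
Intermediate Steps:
U(t, S) = 0
U(106, -302)/(26080 + 14906) = 0/(26080 + 14906) = 0/40986 = 0*(1/40986) = 0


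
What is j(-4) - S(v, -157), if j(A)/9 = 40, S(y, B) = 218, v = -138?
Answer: 142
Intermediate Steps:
j(A) = 360 (j(A) = 9*40 = 360)
j(-4) - S(v, -157) = 360 - 1*218 = 360 - 218 = 142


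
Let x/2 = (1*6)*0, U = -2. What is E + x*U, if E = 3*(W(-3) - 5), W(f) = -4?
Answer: -27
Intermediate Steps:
x = 0 (x = 2*((1*6)*0) = 2*(6*0) = 2*0 = 0)
E = -27 (E = 3*(-4 - 5) = 3*(-9) = -27)
E + x*U = -27 + 0*(-2) = -27 + 0 = -27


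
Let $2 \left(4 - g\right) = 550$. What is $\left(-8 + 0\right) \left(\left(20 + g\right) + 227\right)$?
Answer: $192$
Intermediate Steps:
$g = -271$ ($g = 4 - 275 = -271$)
$\left(-8 + 0\right) \left(\left(20 + g\right) + 227\right) = \left(-8 + 0\right) \left(\left(20 - 271\right) + 227\right) = - 8 \left(-251 + 227\right) = \left(-8\right) \left(-24\right) = 192$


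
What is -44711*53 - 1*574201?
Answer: -2943884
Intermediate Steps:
-44711*53 - 1*574201 = -2369683 - 574201 = -2943884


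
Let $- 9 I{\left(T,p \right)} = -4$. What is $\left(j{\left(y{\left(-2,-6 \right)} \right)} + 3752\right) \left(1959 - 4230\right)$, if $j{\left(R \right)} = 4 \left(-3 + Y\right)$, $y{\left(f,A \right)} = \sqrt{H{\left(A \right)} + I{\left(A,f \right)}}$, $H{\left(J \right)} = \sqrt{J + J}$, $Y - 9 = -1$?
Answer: $-8566212$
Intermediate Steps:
$Y = 8$ ($Y = 9 - 1 = 8$)
$I{\left(T,p \right)} = \frac{4}{9}$ ($I{\left(T,p \right)} = \left(- \frac{1}{9}\right) \left(-4\right) = \frac{4}{9}$)
$H{\left(J \right)} = \sqrt{2} \sqrt{J}$ ($H{\left(J \right)} = \sqrt{2 J} = \sqrt{2} \sqrt{J}$)
$y{\left(f,A \right)} = \sqrt{\frac{4}{9} + \sqrt{2} \sqrt{A}}$ ($y{\left(f,A \right)} = \sqrt{\sqrt{2} \sqrt{A} + \frac{4}{9}} = \sqrt{\frac{4}{9} + \sqrt{2} \sqrt{A}}$)
$j{\left(R \right)} = 20$ ($j{\left(R \right)} = 4 \left(-3 + 8\right) = 4 \cdot 5 = 20$)
$\left(j{\left(y{\left(-2,-6 \right)} \right)} + 3752\right) \left(1959 - 4230\right) = \left(20 + 3752\right) \left(1959 - 4230\right) = 3772 \left(-2271\right) = -8566212$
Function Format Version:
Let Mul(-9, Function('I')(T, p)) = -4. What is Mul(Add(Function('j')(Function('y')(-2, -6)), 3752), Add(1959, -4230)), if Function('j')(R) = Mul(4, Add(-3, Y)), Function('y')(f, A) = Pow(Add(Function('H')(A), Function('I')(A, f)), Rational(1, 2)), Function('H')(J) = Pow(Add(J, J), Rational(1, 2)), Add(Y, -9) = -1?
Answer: -8566212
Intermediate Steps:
Y = 8 (Y = Add(9, -1) = 8)
Function('I')(T, p) = Rational(4, 9) (Function('I')(T, p) = Mul(Rational(-1, 9), -4) = Rational(4, 9))
Function('H')(J) = Mul(Pow(2, Rational(1, 2)), Pow(J, Rational(1, 2))) (Function('H')(J) = Pow(Mul(2, J), Rational(1, 2)) = Mul(Pow(2, Rational(1, 2)), Pow(J, Rational(1, 2))))
Function('y')(f, A) = Pow(Add(Rational(4, 9), Mul(Pow(2, Rational(1, 2)), Pow(A, Rational(1, 2)))), Rational(1, 2)) (Function('y')(f, A) = Pow(Add(Mul(Pow(2, Rational(1, 2)), Pow(A, Rational(1, 2))), Rational(4, 9)), Rational(1, 2)) = Pow(Add(Rational(4, 9), Mul(Pow(2, Rational(1, 2)), Pow(A, Rational(1, 2)))), Rational(1, 2)))
Function('j')(R) = 20 (Function('j')(R) = Mul(4, Add(-3, 8)) = Mul(4, 5) = 20)
Mul(Add(Function('j')(Function('y')(-2, -6)), 3752), Add(1959, -4230)) = Mul(Add(20, 3752), Add(1959, -4230)) = Mul(3772, -2271) = -8566212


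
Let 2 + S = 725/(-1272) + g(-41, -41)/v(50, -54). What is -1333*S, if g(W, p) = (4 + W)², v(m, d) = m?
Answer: -1051682347/31800 ≈ -33072.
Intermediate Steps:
S = 788959/31800 (S = -2 + (725/(-1272) + (4 - 41)²/50) = -2 + (725*(-1/1272) + (-37)²*(1/50)) = -2 + (-725/1272 + 1369*(1/50)) = -2 + (-725/1272 + 1369/50) = -2 + 852559/31800 = 788959/31800 ≈ 24.810)
-1333*S = -1333*788959/31800 = -1051682347/31800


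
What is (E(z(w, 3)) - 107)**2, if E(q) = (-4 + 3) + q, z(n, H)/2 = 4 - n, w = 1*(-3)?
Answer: 8836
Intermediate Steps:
w = -3
z(n, H) = 8 - 2*n (z(n, H) = 2*(4 - n) = 8 - 2*n)
E(q) = -1 + q
(E(z(w, 3)) - 107)**2 = ((-1 + (8 - 2*(-3))) - 107)**2 = ((-1 + (8 + 6)) - 107)**2 = ((-1 + 14) - 107)**2 = (13 - 107)**2 = (-94)**2 = 8836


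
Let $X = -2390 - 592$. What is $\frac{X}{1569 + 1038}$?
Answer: $- \frac{994}{869} \approx -1.1438$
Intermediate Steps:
$X = -2982$
$\frac{X}{1569 + 1038} = \frac{1}{1569 + 1038} \left(-2982\right) = \frac{1}{2607} \left(-2982\right) = - \frac{994}{869}$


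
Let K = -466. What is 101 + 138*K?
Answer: -64207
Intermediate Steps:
101 + 138*K = 101 + 138*(-466) = 101 - 64308 = -64207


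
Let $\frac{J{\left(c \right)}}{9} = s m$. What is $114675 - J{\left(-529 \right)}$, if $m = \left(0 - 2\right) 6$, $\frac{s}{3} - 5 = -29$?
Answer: $106899$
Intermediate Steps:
$s = -72$ ($s = 15 + 3 \left(-29\right) = 15 - 87 = -72$)
$m = -12$ ($m = \left(-2\right) 6 = -12$)
$J{\left(c \right)} = 7776$ ($J{\left(c \right)} = 9 \left(\left(-72\right) \left(-12\right)\right) = 9 \cdot 864 = 7776$)
$114675 - J{\left(-529 \right)} = 114675 - 7776 = 106899$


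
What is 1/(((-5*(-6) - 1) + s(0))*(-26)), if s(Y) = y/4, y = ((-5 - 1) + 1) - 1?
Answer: -1/715 ≈ -0.0013986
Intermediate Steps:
y = -6 (y = (-6 + 1) - 1 = -5 - 1 = -6)
s(Y) = -3/2 (s(Y) = -6/4 = -6*¼ = -3/2)
1/(((-5*(-6) - 1) + s(0))*(-26)) = 1/(((-5*(-6) - 1) - 3/2)*(-26)) = 1/(((30 - 1) - 3/2)*(-26)) = 1/((29 - 3/2)*(-26)) = 1/((55/2)*(-26)) = 1/(-715) = -1/715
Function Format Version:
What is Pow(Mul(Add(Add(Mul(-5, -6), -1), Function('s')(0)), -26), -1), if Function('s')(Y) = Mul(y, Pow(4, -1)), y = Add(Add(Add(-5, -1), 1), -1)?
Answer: Rational(-1, 715) ≈ -0.0013986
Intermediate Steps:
y = -6 (y = Add(Add(-6, 1), -1) = Add(-5, -1) = -6)
Function('s')(Y) = Rational(-3, 2) (Function('s')(Y) = Mul(-6, Pow(4, -1)) = Mul(-6, Rational(1, 4)) = Rational(-3, 2))
Pow(Mul(Add(Add(Mul(-5, -6), -1), Function('s')(0)), -26), -1) = Pow(Mul(Add(Add(Mul(-5, -6), -1), Rational(-3, 2)), -26), -1) = Pow(Mul(Add(Add(30, -1), Rational(-3, 2)), -26), -1) = Pow(Mul(Add(29, Rational(-3, 2)), -26), -1) = Pow(Mul(Rational(55, 2), -26), -1) = Pow(-715, -1) = Rational(-1, 715)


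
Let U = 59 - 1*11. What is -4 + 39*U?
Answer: 1868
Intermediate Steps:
U = 48 (U = 59 - 11 = 48)
-4 + 39*U = -4 + 39*48 = -4 + 1872 = 1868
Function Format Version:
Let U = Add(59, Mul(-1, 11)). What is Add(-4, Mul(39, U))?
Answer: 1868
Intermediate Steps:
U = 48 (U = Add(59, -11) = 48)
Add(-4, Mul(39, U)) = Add(-4, Mul(39, 48)) = Add(-4, 1872) = 1868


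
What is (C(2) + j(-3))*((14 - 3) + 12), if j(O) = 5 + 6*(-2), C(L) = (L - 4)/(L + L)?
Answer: -345/2 ≈ -172.50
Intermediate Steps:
C(L) = (-4 + L)/(2*L) (C(L) = (-4 + L)/((2*L)) = (-4 + L)*(1/(2*L)) = (-4 + L)/(2*L))
j(O) = -7 (j(O) = 5 - 12 = -7)
(C(2) + j(-3))*((14 - 3) + 12) = ((½)*(-4 + 2)/2 - 7)*((14 - 3) + 12) = ((½)*(½)*(-2) - 7)*(11 + 12) = (-½ - 7)*23 = -15/2*23 = -345/2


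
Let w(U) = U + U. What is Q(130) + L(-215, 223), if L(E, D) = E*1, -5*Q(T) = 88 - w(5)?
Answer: -1153/5 ≈ -230.60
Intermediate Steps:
w(U) = 2*U
Q(T) = -78/5 (Q(T) = -(88 - 2*5)/5 = -(88 - 1*10)/5 = -(88 - 10)/5 = -1/5*78 = -78/5)
L(E, D) = E
Q(130) + L(-215, 223) = -78/5 - 215 = -1153/5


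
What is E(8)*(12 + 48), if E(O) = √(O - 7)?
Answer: 60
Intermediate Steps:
E(O) = √(-7 + O)
E(8)*(12 + 48) = √(-7 + 8)*(12 + 48) = √1*60 = 1*60 = 60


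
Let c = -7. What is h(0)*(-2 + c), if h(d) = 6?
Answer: -54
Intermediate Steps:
h(0)*(-2 + c) = 6*(-2 - 7) = 6*(-9) = -54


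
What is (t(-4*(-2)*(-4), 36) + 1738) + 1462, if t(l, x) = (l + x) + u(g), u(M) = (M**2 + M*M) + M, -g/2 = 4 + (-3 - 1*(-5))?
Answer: 3480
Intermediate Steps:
g = -12 (g = -2*(4 + (-3 - 1*(-5))) = -2*(4 + (-3 + 5)) = -2*(4 + 2) = -2*6 = -12)
u(M) = M + 2*M**2 (u(M) = (M**2 + M**2) + M = 2*M**2 + M = M + 2*M**2)
t(l, x) = 276 + l + x (t(l, x) = (l + x) - 12*(1 + 2*(-12)) = (l + x) - 12*(1 - 24) = (l + x) - 12*(-23) = (l + x) + 276 = 276 + l + x)
(t(-4*(-2)*(-4), 36) + 1738) + 1462 = ((276 - 4*(-2)*(-4) + 36) + 1738) + 1462 = ((276 + 8*(-4) + 36) + 1738) + 1462 = ((276 - 32 + 36) + 1738) + 1462 = (280 + 1738) + 1462 = 2018 + 1462 = 3480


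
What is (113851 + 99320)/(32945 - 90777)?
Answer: -213171/57832 ≈ -3.6860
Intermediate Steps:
(113851 + 99320)/(32945 - 90777) = 213171/(-57832) = 213171*(-1/57832) = -213171/57832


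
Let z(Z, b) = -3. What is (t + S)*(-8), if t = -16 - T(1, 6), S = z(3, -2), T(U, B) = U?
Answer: 160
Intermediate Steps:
S = -3
t = -17 (t = -16 - 1*1 = -16 - 1 = -17)
(t + S)*(-8) = (-17 - 3)*(-8) = -20*(-8) = 160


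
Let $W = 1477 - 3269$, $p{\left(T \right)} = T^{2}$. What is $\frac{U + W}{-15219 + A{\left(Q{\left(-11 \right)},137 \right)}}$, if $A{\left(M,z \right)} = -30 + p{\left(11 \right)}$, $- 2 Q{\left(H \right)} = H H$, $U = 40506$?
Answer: $- \frac{19357}{7564} \approx -2.5591$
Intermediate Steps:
$Q{\left(H \right)} = - \frac{H^{2}}{2}$ ($Q{\left(H \right)} = - \frac{H H}{2} = - \frac{H^{2}}{2}$)
$W = -1792$
$A{\left(M,z \right)} = 91$ ($A{\left(M,z \right)} = -30 + 11^{2} = -30 + 121 = 91$)
$\frac{U + W}{-15219 + A{\left(Q{\left(-11 \right)},137 \right)}} = \frac{40506 - 1792}{-15219 + 91} = \frac{38714}{-15128} = 38714 \left(- \frac{1}{15128}\right) = - \frac{19357}{7564}$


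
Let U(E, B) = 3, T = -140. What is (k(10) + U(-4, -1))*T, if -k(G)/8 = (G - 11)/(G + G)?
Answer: -476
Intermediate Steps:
k(G) = -4*(-11 + G)/G (k(G) = -8*(G - 11)/(G + G) = -8*(-11 + G)/(2*G) = -8*(-11 + G)*1/(2*G) = -4*(-11 + G)/G)
(k(10) + U(-4, -1))*T = ((-4 + 44/10) + 3)*(-140) = ((-4 + 44*(⅒)) + 3)*(-140) = ((-4 + 22/5) + 3)*(-140) = (⅖ + 3)*(-140) = (17/5)*(-140) = -476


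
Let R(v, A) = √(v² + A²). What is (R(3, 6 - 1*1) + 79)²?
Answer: (79 + √34)² ≈ 7196.3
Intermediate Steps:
R(v, A) = √(A² + v²)
(R(3, 6 - 1*1) + 79)² = (√((6 - 1*1)² + 3²) + 79)² = (√((6 - 1)² + 9) + 79)² = (√(5² + 9) + 79)² = (√(25 + 9) + 79)² = (√34 + 79)² = (79 + √34)²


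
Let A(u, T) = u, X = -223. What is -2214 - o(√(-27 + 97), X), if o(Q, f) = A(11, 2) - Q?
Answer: -2225 + √70 ≈ -2216.6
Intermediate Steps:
o(Q, f) = 11 - Q
-2214 - o(√(-27 + 97), X) = -2214 - (11 - √(-27 + 97)) = -2214 - (11 - √70) = -2214 + (-11 + √70) = -2225 + √70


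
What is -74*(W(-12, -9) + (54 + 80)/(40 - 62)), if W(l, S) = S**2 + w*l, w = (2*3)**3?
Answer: 2048912/11 ≈ 1.8626e+5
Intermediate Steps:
w = 216 (w = 6**3 = 216)
W(l, S) = S**2 + 216*l
-74*(W(-12, -9) + (54 + 80)/(40 - 62)) = -74*(((-9)**2 + 216*(-12)) + (54 + 80)/(40 - 62)) = -74*((81 - 2592) + 134/(-22)) = -74*(-2511 + 134*(-1/22)) = -74*(-2511 - 67/11) = -74*(-27688/11) = 2048912/11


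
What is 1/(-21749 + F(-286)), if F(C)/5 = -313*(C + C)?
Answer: 1/873431 ≈ 1.1449e-6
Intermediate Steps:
F(C) = -3130*C (F(C) = 5*(-313*(C + C)) = 5*(-626*C) = -3130*C)
1/(-21749 + F(-286)) = 1/(-21749 - 3130*(-286)) = 1/(-21749 + 895180) = 1/873431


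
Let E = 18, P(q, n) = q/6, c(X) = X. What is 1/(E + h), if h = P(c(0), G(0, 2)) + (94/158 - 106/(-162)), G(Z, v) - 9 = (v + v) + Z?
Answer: 6399/123176 ≈ 0.051950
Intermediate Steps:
G(Z, v) = 9 + Z + 2*v (G(Z, v) = 9 + ((v + v) + Z) = 9 + (2*v + Z) = 9 + (Z + 2*v) = 9 + Z + 2*v)
P(q, n) = q/6 (P(q, n) = q*(1/6) = q/6)
h = 7994/6399 (h = (1/6)*0 + (94/158 - 106/(-162)) = 0 + (94*(1/158) - 106*(-1/162)) = 0 + (47/79 + 53/81) = 0 + 7994/6399 = 7994/6399 ≈ 1.2493)
1/(E + h) = 1/(18 + 7994/6399) = 1/(123176/6399) = 6399/123176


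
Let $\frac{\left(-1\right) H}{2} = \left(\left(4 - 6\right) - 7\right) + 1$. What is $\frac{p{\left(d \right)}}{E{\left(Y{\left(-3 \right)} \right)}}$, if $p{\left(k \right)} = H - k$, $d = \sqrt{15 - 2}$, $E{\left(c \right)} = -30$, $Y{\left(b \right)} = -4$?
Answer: $- \frac{8}{15} + \frac{\sqrt{13}}{30} \approx -0.41315$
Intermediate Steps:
$d = \sqrt{13} \approx 3.6056$
$H = 16$ ($H = - 2 \left(\left(\left(4 - 6\right) - 7\right) + 1\right) = - 2 \left(\left(-2 - 7\right) + 1\right) = - 2 \left(-9 + 1\right) = \left(-2\right) \left(-8\right) = 16$)
$p{\left(k \right)} = 16 - k$
$\frac{p{\left(d \right)}}{E{\left(Y{\left(-3 \right)} \right)}} = \frac{16 - \sqrt{13}}{-30} = \left(16 - \sqrt{13}\right) \left(- \frac{1}{30}\right) = - \frac{8}{15} + \frac{\sqrt{13}}{30}$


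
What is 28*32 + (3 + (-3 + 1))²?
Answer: 897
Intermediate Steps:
28*32 + (3 + (-3 + 1))² = 896 + (3 - 2)² = 896 + 1² = 896 + 1 = 897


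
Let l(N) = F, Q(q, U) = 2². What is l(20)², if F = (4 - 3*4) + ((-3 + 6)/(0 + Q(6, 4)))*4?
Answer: 25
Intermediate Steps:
Q(q, U) = 4
F = -5 (F = (4 - 3*4) + ((-3 + 6)/(0 + 4))*4 = (4 - 12) + (3/4)*4 = -8 + (3*(¼))*4 = -8 + (¾)*4 = -8 + 3 = -5)
l(N) = -5
l(20)² = (-5)² = 25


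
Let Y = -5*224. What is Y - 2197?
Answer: -3317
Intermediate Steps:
Y = -1120
Y - 2197 = -1120 - 2197 = -3317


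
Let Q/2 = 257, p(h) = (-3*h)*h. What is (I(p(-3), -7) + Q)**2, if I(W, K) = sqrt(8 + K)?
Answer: 265225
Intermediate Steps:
p(h) = -3*h**2
Q = 514 (Q = 2*257 = 514)
(I(p(-3), -7) + Q)**2 = (sqrt(8 - 7) + 514)**2 = (sqrt(1) + 514)**2 = (1 + 514)**2 = 515**2 = 265225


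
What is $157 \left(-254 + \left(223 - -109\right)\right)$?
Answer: $12246$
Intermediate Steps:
$157 \left(-254 + \left(223 - -109\right)\right) = 157 \left(-254 + \left(223 + 109\right)\right) = 157 \left(-254 + 332\right) = 157 \cdot 78 = 12246$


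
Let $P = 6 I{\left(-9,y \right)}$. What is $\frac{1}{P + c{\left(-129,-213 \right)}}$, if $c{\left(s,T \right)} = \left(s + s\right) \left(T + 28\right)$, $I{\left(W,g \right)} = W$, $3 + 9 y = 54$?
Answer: $\frac{1}{47676} \approx 2.0975 \cdot 10^{-5}$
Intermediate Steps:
$y = \frac{17}{3}$ ($y = - \frac{1}{3} + \frac{1}{9} \cdot 54 = - \frac{1}{3} + 6 = \frac{17}{3} \approx 5.6667$)
$P = -54$ ($P = 6 \left(-9\right) = -54$)
$c{\left(s,T \right)} = 2 s \left(28 + T\right)$
$\frac{1}{P + c{\left(-129,-213 \right)}} = \frac{1}{-54 + 2 \left(-129\right) \left(28 - 213\right)} = \frac{1}{-54 + 2 \left(-129\right) \left(-185\right)} = \frac{1}{-54 + 47730} = \frac{1}{47676}$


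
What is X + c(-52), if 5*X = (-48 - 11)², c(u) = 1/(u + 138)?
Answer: 299371/430 ≈ 696.21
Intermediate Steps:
c(u) = 1/(138 + u)
X = 3481/5 (X = (-48 - 11)²/5 = (⅕)*(-59)² = (⅕)*3481 = 3481/5 ≈ 696.20)
X + c(-52) = 3481/5 + 1/(138 - 52) = 3481/5 + 1/86 = 299371/430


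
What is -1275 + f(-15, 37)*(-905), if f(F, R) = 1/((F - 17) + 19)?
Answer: -15670/13 ≈ -1205.4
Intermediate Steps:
f(F, R) = 1/(2 + F) (f(F, R) = 1/((-17 + F) + 19) = 1/(2 + F))
-1275 + f(-15, 37)*(-905) = -1275 - 905/(2 - 15) = -1275 - 905/(-13) = -1275 - 1/13*(-905) = -1275 + 905/13 = -15670/13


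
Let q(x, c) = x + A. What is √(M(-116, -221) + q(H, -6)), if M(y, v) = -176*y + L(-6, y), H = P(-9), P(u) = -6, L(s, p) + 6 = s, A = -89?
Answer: √20309 ≈ 142.51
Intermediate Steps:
L(s, p) = -6 + s
H = -6
q(x, c) = -89 + x (q(x, c) = x - 89 = -89 + x)
M(y, v) = -12 - 176*y (M(y, v) = -176*y + (-6 - 6) = -176*y - 12 = -12 - 176*y)
√(M(-116, -221) + q(H, -6)) = √((-12 - 176*(-116)) + (-89 - 6)) = √((-12 + 20416) - 95) = √(20404 - 95) = √20309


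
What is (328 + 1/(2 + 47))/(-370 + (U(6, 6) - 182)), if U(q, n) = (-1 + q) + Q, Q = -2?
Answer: -16073/26901 ≈ -0.59749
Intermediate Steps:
U(q, n) = -3 + q (U(q, n) = (-1 + q) - 2 = -3 + q)
(328 + 1/(2 + 47))/(-370 + (U(6, 6) - 182)) = (328 + 1/(2 + 47))/(-370 + ((-3 + 6) - 182)) = (328 + 1/49)/(-370 + (3 - 182)) = (328 + 1/49)/(-370 - 179) = (16073/49)/(-549) = (16073/49)*(-1/549) = -16073/26901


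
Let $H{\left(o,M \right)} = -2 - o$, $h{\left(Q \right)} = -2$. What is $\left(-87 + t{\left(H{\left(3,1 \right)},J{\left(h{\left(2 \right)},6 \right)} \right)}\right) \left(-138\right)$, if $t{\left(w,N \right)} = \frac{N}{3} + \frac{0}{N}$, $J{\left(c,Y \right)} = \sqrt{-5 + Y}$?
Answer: $11960$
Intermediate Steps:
$t{\left(w,N \right)} = \frac{N}{3}$ ($t{\left(w,N \right)} = N \frac{1}{3} + 0 = \frac{N}{3} + 0 = \frac{N}{3}$)
$\left(-87 + t{\left(H{\left(3,1 \right)},J{\left(h{\left(2 \right)},6 \right)} \right)}\right) \left(-138\right) = \left(-87 + \frac{\sqrt{-5 + 6}}{3}\right) \left(-138\right) = \left(-87 + \frac{\sqrt{1}}{3}\right) \left(-138\right) = \left(-87 + \frac{1}{3} \cdot 1\right) \left(-138\right) = \left(-87 + \frac{1}{3}\right) \left(-138\right) = \left(- \frac{260}{3}\right) \left(-138\right) = 11960$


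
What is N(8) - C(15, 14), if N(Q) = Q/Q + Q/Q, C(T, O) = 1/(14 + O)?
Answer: 55/28 ≈ 1.9643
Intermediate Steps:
N(Q) = 2 (N(Q) = 1 + 1 = 2)
N(8) - C(15, 14) = 2 - 1/(14 + 14) = 2 - 1/28 = 55/28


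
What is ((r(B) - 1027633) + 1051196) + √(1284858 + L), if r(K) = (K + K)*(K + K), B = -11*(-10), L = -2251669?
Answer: 71963 + I*√966811 ≈ 71963.0 + 983.27*I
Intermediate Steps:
B = 110
r(K) = 4*K² (r(K) = (2*K)*(2*K) = 4*K²)
((r(B) - 1027633) + 1051196) + √(1284858 + L) = ((4*110² - 1027633) + 1051196) + √(1284858 - 2251669) = ((4*12100 - 1027633) + 1051196) + √(-966811) = ((48400 - 1027633) + 1051196) + I*√966811 = (-979233 + 1051196) + I*√966811 = 71963 + I*√966811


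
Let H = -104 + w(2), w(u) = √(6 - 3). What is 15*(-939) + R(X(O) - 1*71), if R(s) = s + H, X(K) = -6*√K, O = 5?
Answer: -14260 + √3 - 6*√5 ≈ -14272.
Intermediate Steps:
w(u) = √3
H = -104 + √3 ≈ -102.27
R(s) = -104 + s + √3 (R(s) = s + (-104 + √3) = -104 + s + √3)
15*(-939) + R(X(O) - 1*71) = 15*(-939) + (-104 + (-6*√5 - 1*71) + √3) = -14085 + (-104 + (-6*√5 - 71) + √3) = -14085 + (-104 + (-71 - 6*√5) + √3) = -14085 + (-175 + √3 - 6*√5) = -14260 + √3 - 6*√5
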